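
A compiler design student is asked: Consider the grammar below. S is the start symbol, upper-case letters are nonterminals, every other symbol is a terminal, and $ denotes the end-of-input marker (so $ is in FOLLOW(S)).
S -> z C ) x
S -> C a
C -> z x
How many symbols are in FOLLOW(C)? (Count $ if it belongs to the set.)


S is the start symbol and does not occur in any rule body, so FOLLOW(S) = {$}.
Examining every occurrence of C in a rule body:
  S -> z C ) x : C is followed by terminal ')' -> add ')'
  S -> C a : C is followed by terminal 'a' -> add 'a'
  C -> z x : C does not occur in the body -> contributes nothing
FOLLOW(C) = {), a}
Count: 2

2


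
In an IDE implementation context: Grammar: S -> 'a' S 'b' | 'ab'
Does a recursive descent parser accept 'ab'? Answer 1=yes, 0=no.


Grammar accepts strings of the form a^n b^n (n >= 1)
Word: 'ab'
Counting: 1 a's and 1 b's
Check: 1 == 1? Yes
Derivation (S -> aSb applied 0 time(s), then S -> ab): S => ab
Accepted

1


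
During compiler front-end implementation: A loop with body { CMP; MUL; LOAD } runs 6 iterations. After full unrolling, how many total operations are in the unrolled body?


Loop body operations: CMP, MUL, LOAD (3 ops per iteration)
Unrolling 6 iterations:
  Iteration 1: CMP, MUL, LOAD (3 ops)
  Iteration 2: CMP, MUL, LOAD (3 ops)
  Iteration 3: CMP, MUL, LOAD (3 ops)
  Iteration 4: CMP, MUL, LOAD (3 ops)
  Iteration 5: CMP, MUL, LOAD (3 ops)
  Iteration 6: CMP, MUL, LOAD (3 ops)
Total: 6 iterations * 3 ops/iter = 18 operations

18


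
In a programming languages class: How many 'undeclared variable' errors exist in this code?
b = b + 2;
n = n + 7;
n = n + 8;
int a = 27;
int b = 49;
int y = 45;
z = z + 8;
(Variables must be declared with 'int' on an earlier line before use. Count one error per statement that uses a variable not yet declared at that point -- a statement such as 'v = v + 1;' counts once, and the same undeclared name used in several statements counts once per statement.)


Scanning code line by line:
  Line 1: use 'b' -> ERROR (undeclared)
  Line 2: use 'n' -> ERROR (undeclared)
  Line 3: use 'n' -> ERROR (undeclared)
  Line 4: declare 'a' -> declared = ['a']
  Line 5: declare 'b' -> declared = ['a', 'b']
  Line 6: declare 'y' -> declared = ['a', 'b', 'y']
  Line 7: use 'z' -> ERROR (undeclared)
Total undeclared variable errors: 4

4


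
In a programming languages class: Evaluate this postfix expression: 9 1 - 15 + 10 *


Processing tokens left to right:
Push 9, Push 1
Pop 9 and 1, compute 9 - 1 = 8, push 8
Push 15
Pop 8 and 15, compute 8 + 15 = 23, push 23
Push 10
Pop 23 and 10, compute 23 * 10 = 230, push 230
Stack result: 230

230


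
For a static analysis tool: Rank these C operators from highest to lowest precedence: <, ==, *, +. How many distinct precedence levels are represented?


Looking up precedence for each operator:
  < -> precedence 4
  == -> precedence 3
  * -> precedence 6
  + -> precedence 5
Sorted highest to lowest: *, +, <, ==
Distinct precedence values: [6, 5, 4, 3]
Number of distinct levels: 4

4


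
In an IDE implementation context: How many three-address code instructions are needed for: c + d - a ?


Expression: c + d - a
Generating three-address code (respecting * over +/- precedence):
  Instruction 1: t1 = c + d
  Instruction 2: t2 = t1 - a
Total instructions: 2

2


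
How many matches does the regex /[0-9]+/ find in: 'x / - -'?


Pattern: /[0-9]+/ (int literals)
Input: 'x / - -'
Scanning for matches:
Total matches: 0

0


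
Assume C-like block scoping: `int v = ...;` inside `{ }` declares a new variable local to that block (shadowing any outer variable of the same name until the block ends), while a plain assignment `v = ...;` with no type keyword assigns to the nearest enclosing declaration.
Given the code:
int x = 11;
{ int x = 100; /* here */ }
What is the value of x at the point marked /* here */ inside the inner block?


Analyzing scoping rules:
Outer scope: declares x = 11
Inner block: 'int x = 100;' declares a NEW x that shadows the outer one
Inside the block the inner declaration is in scope -> 100
Result: 100

100


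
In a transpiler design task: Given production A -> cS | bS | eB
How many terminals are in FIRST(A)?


Production: A -> cS | bS | eB
Examining each alternative for leading terminals:
  A -> cS : first terminal = 'c'
  A -> bS : first terminal = 'b'
  A -> eB : first terminal = 'e'
FIRST(A) = {b, c, e}
Count: 3

3


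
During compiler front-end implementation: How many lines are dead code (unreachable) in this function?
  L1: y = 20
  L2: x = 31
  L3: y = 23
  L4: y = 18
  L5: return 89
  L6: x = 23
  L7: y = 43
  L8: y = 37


Analyzing control flow:
  L1: reachable (before return)
  L2: reachable (before return)
  L3: reachable (before return)
  L4: reachable (before return)
  L5: reachable (return statement)
  L6: DEAD (after return at L5)
  L7: DEAD (after return at L5)
  L8: DEAD (after return at L5)
Return at L5, total lines = 8
Dead lines: L6 through L8
Count: 3

3


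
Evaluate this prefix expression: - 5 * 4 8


Parsing prefix expression: - 5 * 4 8
Step 1: Innermost operation '* 4 8'
  4 * 8 = 32
Step 2: Outer operation '- 5 [32]'
  5 - 32 = -27

-27


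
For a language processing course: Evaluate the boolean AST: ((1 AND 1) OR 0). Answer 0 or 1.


Step 1: Evaluate inner node
  1 AND 1 = 1
Step 2: Evaluate root node
  1 OR 0 = 1

1


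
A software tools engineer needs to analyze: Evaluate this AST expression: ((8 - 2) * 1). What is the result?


Expression: ((8 - 2) * 1)
Evaluating step by step:
  8 - 2 = 6
  6 * 1 = 6
Result: 6

6


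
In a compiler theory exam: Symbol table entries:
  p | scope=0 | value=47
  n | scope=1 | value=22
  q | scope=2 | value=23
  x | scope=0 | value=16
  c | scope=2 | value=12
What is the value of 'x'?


Searching symbol table for 'x':
  p | scope=0 | value=47
  n | scope=1 | value=22
  q | scope=2 | value=23
  x | scope=0 | value=16 <- MATCH
  c | scope=2 | value=12
Found 'x' at scope 0 with value 16

16


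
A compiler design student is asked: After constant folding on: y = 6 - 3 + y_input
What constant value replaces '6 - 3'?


Identifying constant sub-expression:
  Original: y = 6 - 3 + y_input
  6 and 3 are both compile-time constants
  Evaluating: 6 - 3 = 3
  After folding: y = 3 + y_input

3


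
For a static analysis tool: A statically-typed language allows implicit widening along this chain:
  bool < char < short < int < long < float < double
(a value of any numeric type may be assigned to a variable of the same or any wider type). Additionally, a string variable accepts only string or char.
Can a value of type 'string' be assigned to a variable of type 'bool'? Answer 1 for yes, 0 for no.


Target variable type: bool
Source value type: string
Rule: string cannot widen to any numeric type
Result: 0

0


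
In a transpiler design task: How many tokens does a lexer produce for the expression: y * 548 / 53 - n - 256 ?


Scanning 'y * 548 / 53 - n - 256'
Token 1: 'y' -> identifier
Token 2: '*' -> operator
Token 3: '548' -> integer_literal
Token 4: '/' -> operator
Token 5: '53' -> integer_literal
Token 6: '-' -> operator
Token 7: 'n' -> identifier
Token 8: '-' -> operator
Token 9: '256' -> integer_literal
Total tokens: 9

9


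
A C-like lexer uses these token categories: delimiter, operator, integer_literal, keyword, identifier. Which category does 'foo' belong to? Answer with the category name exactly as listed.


Token: 'foo'
Checking categories:
  identifier: YES
  integer_literal: no
  operator: no
  keyword: no
  delimiter: no
Category: identifier

identifier


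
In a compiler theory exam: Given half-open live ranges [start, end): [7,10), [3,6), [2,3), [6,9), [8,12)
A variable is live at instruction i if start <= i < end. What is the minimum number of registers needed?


Live ranges:
  Var0: [7, 10)
  Var1: [3, 6)
  Var2: [2, 3)
  Var3: [6, 9)
  Var4: [8, 12)
Sweep-line events (position, delta, active):
  pos=2 start -> active=1
  pos=3 end -> active=0
  pos=3 start -> active=1
  pos=6 end -> active=0
  pos=6 start -> active=1
  pos=7 start -> active=2
  pos=8 start -> active=3
  pos=9 end -> active=2
  pos=10 end -> active=1
  pos=12 end -> active=0
Maximum simultaneous active: 3
Minimum registers needed: 3

3


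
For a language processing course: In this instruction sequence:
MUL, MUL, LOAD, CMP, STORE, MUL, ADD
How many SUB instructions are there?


Scanning instruction sequence for SUB:
  Position 1: MUL
  Position 2: MUL
  Position 3: LOAD
  Position 4: CMP
  Position 5: STORE
  Position 6: MUL
  Position 7: ADD
Matches at positions: []
Total SUB count: 0

0


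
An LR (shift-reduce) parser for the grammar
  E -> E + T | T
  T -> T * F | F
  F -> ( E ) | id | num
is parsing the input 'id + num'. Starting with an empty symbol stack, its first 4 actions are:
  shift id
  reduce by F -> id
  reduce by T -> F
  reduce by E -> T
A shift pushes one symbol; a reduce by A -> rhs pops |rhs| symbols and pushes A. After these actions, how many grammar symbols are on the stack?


Tracking the symbol stack through each action:
  Action 1: shift 'id' : push -> stack = [id] (size 1)
  Action 2: reduce by F -> id : pop 1, push F -> stack = [F] (size 1)
  Action 3: reduce by T -> F : pop 1, push T -> stack = [T] (size 1)
  Action 4: reduce by E -> T : pop 1, push E -> stack = [E] (size 1)
Final stack size: 1

1


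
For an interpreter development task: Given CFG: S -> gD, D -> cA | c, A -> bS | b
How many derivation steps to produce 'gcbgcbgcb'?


Grammar: S -> gD, D -> cA | c, A -> bS | b
Deriving 'gcbgcbgcb':
Step 1: S -> gD => gD
Step 2: D -> cA => gcA
Step 3: A -> bS => gcbS
Step 4: S -> gD => gcbgD
Step 5: D -> cA => gcbgcA
Step 6: A -> bS => gcbgcbS
Step 7: S -> gD => gcbgcbgD
Step 8: D -> cA => gcbgcbgcA
Step 9: A -> b => gcbgcbgcb
Total derivation steps: 9

9


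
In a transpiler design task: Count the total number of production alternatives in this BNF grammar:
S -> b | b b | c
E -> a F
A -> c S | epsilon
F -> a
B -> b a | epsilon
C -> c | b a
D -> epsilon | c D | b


Counting alternatives per rule:
  S: 3 alternative(s)
  E: 1 alternative(s)
  A: 2 alternative(s)
  F: 1 alternative(s)
  B: 2 alternative(s)
  C: 2 alternative(s)
  D: 3 alternative(s)
Sum: 3 + 1 + 2 + 1 + 2 + 2 + 3 = 14

14


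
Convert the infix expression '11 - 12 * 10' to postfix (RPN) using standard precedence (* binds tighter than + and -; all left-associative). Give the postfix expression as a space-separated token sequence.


Applying the shunting-yard algorithm:
  Operand 11 -> output
  Push '-' onto operator stack -> op-stack: [-]
  Operand 12 -> output
  Push '*' onto operator stack -> op-stack: [-, *]
  Operand 10 -> output
  End of input: pop '*' to output
  End of input: pop '-' to output
Postfix result: 11 12 10 * -

11 12 10 * -


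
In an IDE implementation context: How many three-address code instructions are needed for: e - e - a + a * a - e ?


Expression: e - e - a + a * a - e
Generating three-address code (respecting * over +/- precedence):
  Instruction 1: t1 = a * a
  Instruction 2: t2 = e - e
  Instruction 3: t3 = t2 - a
  Instruction 4: t4 = t3 + t1
  Instruction 5: t5 = t4 - e
Total instructions: 5

5


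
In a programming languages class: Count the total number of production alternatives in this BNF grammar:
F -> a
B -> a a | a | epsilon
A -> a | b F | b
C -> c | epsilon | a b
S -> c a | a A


Counting alternatives per rule:
  F: 1 alternative(s)
  B: 3 alternative(s)
  A: 3 alternative(s)
  C: 3 alternative(s)
  S: 2 alternative(s)
Sum: 1 + 3 + 3 + 3 + 2 = 12

12


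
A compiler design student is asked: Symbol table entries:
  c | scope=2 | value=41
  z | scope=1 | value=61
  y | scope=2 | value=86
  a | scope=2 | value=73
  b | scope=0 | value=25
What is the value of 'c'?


Searching symbol table for 'c':
  c | scope=2 | value=41 <- MATCH
  z | scope=1 | value=61
  y | scope=2 | value=86
  a | scope=2 | value=73
  b | scope=0 | value=25
Found 'c' at scope 2 with value 41

41


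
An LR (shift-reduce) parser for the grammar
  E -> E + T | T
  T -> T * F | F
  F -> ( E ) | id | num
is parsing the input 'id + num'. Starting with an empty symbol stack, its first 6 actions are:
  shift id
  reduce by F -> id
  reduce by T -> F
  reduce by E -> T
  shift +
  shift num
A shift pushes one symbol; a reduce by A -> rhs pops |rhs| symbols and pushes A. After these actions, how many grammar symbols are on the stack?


Tracking the symbol stack through each action:
  Action 1: shift 'id' : push -> stack = [id] (size 1)
  Action 2: reduce by F -> id : pop 1, push F -> stack = [F] (size 1)
  Action 3: reduce by T -> F : pop 1, push T -> stack = [T] (size 1)
  Action 4: reduce by E -> T : pop 1, push E -> stack = [E] (size 1)
  Action 5: shift '+' : push -> stack = [E, +] (size 2)
  Action 6: shift 'num' : push -> stack = [E, +, num] (size 3)
Final stack size: 3

3


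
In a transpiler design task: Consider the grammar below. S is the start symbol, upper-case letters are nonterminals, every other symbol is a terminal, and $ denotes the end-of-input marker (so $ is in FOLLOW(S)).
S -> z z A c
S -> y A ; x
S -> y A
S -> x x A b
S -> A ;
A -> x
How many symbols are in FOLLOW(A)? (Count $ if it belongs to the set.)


S is the start symbol and does not occur in any rule body, so FOLLOW(S) = {$}.
Examining every occurrence of A in a rule body:
  S -> z z A c : A is followed by terminal 'c' -> add 'c'
  S -> y A ; x : A is followed by terminal ';' -> add ';'
  S -> y A : A is at the right end -> add FOLLOW(S) = {$}
  S -> x x A b : A is followed by terminal 'b' -> add 'b'
  S -> A ; : A is followed by terminal ';' -> add ';' (already in the set)
  A -> x : A does not occur in the body -> contributes nothing
FOLLOW(A) = {;, b, c, $}
Count: 4

4


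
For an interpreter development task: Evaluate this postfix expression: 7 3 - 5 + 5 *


Processing tokens left to right:
Push 7, Push 3
Pop 7 and 3, compute 7 - 3 = 4, push 4
Push 5
Pop 4 and 5, compute 4 + 5 = 9, push 9
Push 5
Pop 9 and 5, compute 9 * 5 = 45, push 45
Stack result: 45

45


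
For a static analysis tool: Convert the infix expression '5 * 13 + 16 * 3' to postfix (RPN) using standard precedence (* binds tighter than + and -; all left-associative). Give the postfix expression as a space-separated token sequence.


Applying the shunting-yard algorithm:
  Operand 5 -> output
  Push '*' onto operator stack -> op-stack: [*]
  Operand 13 -> output
  See '+' (prec 1); top '*' (prec 2) >= it -> pop '*' to output
  Push '+' onto operator stack -> op-stack: [+]
  Operand 16 -> output
  Push '*' onto operator stack -> op-stack: [+, *]
  Operand 3 -> output
  End of input: pop '*' to output
  End of input: pop '+' to output
Postfix result: 5 13 * 16 3 * +

5 13 * 16 3 * +


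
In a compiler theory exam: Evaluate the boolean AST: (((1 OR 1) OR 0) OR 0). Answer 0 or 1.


Step 1: Evaluate inner node
  1 OR 1 = 1
Step 2: Evaluate next node
  1 OR 0 = 1
Step 3: Evaluate root node
  1 OR 0 = 1

1


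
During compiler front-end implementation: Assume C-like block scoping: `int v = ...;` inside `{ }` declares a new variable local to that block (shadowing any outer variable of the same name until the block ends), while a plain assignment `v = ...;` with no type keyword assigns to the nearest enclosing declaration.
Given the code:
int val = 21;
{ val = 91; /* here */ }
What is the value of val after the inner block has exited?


Analyzing scoping rules:
Outer scope: declares val = 21
Inner block: 'val = 91;' has no type keyword, so it is an assignment to the outer val (no shadowing)
The assignment changed the outer variable itself, so the new value persists after the block -> 91
Result: 91

91


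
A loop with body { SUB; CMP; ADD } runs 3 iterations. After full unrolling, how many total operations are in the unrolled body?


Loop body operations: SUB, CMP, ADD (3 ops per iteration)
Unrolling 3 iterations:
  Iteration 1: SUB, CMP, ADD (3 ops)
  Iteration 2: SUB, CMP, ADD (3 ops)
  Iteration 3: SUB, CMP, ADD (3 ops)
Total: 3 iterations * 3 ops/iter = 9 operations

9


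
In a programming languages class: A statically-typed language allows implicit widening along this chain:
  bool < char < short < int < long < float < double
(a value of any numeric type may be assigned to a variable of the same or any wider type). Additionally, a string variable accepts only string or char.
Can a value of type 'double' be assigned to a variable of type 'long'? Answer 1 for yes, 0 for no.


Target variable type: long
Source value type: double
Numeric ranks: double=6, long=4
Widening allowed iff rank(source) <= rank(target): 6 <= 4? No
Result: 0

0


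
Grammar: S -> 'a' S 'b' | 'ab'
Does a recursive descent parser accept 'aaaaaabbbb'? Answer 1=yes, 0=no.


Grammar accepts strings of the form a^n b^n (n >= 1)
Word: 'aaaaaabbbb'
Counting: 6 a's and 4 b's
Check: 6 == 4? No
Mismatch: a-count != b-count
Rejected

0


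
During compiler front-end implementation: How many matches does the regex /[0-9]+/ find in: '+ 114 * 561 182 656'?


Pattern: /[0-9]+/ (int literals)
Input: '+ 114 * 561 182 656'
Scanning for matches:
  Match 1: '114'
  Match 2: '561'
  Match 3: '182'
  Match 4: '656'
Total matches: 4

4


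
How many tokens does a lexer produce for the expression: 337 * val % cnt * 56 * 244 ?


Scanning '337 * val % cnt * 56 * 244'
Token 1: '337' -> integer_literal
Token 2: '*' -> operator
Token 3: 'val' -> identifier
Token 4: '%' -> operator
Token 5: 'cnt' -> identifier
Token 6: '*' -> operator
Token 7: '56' -> integer_literal
Token 8: '*' -> operator
Token 9: '244' -> integer_literal
Total tokens: 9

9


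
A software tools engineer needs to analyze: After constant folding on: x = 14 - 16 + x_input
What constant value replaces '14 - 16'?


Identifying constant sub-expression:
  Original: x = 14 - 16 + x_input
  14 and 16 are both compile-time constants
  Evaluating: 14 - 16 = -2
  After folding: x = -2 + x_input

-2


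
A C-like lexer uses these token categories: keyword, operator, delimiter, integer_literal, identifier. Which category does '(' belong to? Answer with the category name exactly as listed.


Token: '('
Checking categories:
  identifier: no
  integer_literal: no
  operator: no
  keyword: no
  delimiter: YES
Category: delimiter

delimiter


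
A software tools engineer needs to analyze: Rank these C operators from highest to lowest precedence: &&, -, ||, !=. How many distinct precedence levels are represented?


Looking up precedence for each operator:
  && -> precedence 2
  - -> precedence 5
  || -> precedence 1
  != -> precedence 3
Sorted highest to lowest: -, !=, &&, ||
Distinct precedence values: [5, 3, 2, 1]
Number of distinct levels: 4

4


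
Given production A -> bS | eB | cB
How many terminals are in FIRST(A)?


Production: A -> bS | eB | cB
Examining each alternative for leading terminals:
  A -> bS : first terminal = 'b'
  A -> eB : first terminal = 'e'
  A -> cB : first terminal = 'c'
FIRST(A) = {b, c, e}
Count: 3

3


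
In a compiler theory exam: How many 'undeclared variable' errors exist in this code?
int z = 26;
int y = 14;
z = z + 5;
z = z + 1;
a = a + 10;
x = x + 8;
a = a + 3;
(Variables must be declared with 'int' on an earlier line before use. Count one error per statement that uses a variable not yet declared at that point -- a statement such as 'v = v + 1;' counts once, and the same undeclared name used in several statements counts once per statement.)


Scanning code line by line:
  Line 1: declare 'z' -> declared = ['z']
  Line 2: declare 'y' -> declared = ['y', 'z']
  Line 3: use 'z' -> OK (declared)
  Line 4: use 'z' -> OK (declared)
  Line 5: use 'a' -> ERROR (undeclared)
  Line 6: use 'x' -> ERROR (undeclared)
  Line 7: use 'a' -> ERROR (undeclared)
Total undeclared variable errors: 3

3


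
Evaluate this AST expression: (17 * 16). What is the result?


Expression: (17 * 16)
Evaluating step by step:
  17 * 16 = 272
Result: 272

272


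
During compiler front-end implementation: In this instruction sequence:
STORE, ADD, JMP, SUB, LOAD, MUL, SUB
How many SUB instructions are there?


Scanning instruction sequence for SUB:
  Position 1: STORE
  Position 2: ADD
  Position 3: JMP
  Position 4: SUB <- MATCH
  Position 5: LOAD
  Position 6: MUL
  Position 7: SUB <- MATCH
Matches at positions: [4, 7]
Total SUB count: 2

2


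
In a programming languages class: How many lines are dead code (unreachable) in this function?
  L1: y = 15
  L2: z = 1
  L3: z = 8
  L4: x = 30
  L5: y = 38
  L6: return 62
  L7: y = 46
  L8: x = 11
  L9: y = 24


Analyzing control flow:
  L1: reachable (before return)
  L2: reachable (before return)
  L3: reachable (before return)
  L4: reachable (before return)
  L5: reachable (before return)
  L6: reachable (return statement)
  L7: DEAD (after return at L6)
  L8: DEAD (after return at L6)
  L9: DEAD (after return at L6)
Return at L6, total lines = 9
Dead lines: L7 through L9
Count: 3

3


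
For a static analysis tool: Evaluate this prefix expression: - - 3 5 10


Parsing prefix expression: - - 3 5 10
Step 1: Innermost operation '- 3 5'
  3 - 5 = -2
Step 2: Outer operation '- [-2] 10'
  -2 - 10 = -12

-12


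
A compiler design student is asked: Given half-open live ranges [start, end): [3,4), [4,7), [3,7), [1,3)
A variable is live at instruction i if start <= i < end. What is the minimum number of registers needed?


Live ranges:
  Var0: [3, 4)
  Var1: [4, 7)
  Var2: [3, 7)
  Var3: [1, 3)
Sweep-line events (position, delta, active):
  pos=1 start -> active=1
  pos=3 end -> active=0
  pos=3 start -> active=1
  pos=3 start -> active=2
  pos=4 end -> active=1
  pos=4 start -> active=2
  pos=7 end -> active=1
  pos=7 end -> active=0
Maximum simultaneous active: 2
Minimum registers needed: 2

2


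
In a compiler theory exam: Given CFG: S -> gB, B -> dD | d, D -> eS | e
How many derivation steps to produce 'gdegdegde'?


Grammar: S -> gB, B -> dD | d, D -> eS | e
Deriving 'gdegdegde':
Step 1: S -> gB => gB
Step 2: B -> dD => gdD
Step 3: D -> eS => gdeS
Step 4: S -> gB => gdegB
Step 5: B -> dD => gdegdD
Step 6: D -> eS => gdegdeS
Step 7: S -> gB => gdegdegB
Step 8: B -> dD => gdegdegdD
Step 9: D -> e => gdegdegde
Total derivation steps: 9

9


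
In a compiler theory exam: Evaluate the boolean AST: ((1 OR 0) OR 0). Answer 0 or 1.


Step 1: Evaluate inner node
  1 OR 0 = 1
Step 2: Evaluate root node
  1 OR 0 = 1

1


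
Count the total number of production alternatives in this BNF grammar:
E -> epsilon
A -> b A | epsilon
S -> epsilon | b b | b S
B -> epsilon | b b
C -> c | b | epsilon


Counting alternatives per rule:
  E: 1 alternative(s)
  A: 2 alternative(s)
  S: 3 alternative(s)
  B: 2 alternative(s)
  C: 3 alternative(s)
Sum: 1 + 2 + 3 + 2 + 3 = 11

11


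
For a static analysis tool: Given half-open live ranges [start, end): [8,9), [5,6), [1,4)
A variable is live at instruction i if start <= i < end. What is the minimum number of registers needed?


Live ranges:
  Var0: [8, 9)
  Var1: [5, 6)
  Var2: [1, 4)
Sweep-line events (position, delta, active):
  pos=1 start -> active=1
  pos=4 end -> active=0
  pos=5 start -> active=1
  pos=6 end -> active=0
  pos=8 start -> active=1
  pos=9 end -> active=0
Maximum simultaneous active: 1
Minimum registers needed: 1

1


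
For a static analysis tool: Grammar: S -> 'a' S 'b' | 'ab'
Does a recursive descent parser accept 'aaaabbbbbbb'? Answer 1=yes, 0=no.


Grammar accepts strings of the form a^n b^n (n >= 1)
Word: 'aaaabbbbbbb'
Counting: 4 a's and 7 b's
Check: 4 == 7? No
Mismatch: a-count != b-count
Rejected

0


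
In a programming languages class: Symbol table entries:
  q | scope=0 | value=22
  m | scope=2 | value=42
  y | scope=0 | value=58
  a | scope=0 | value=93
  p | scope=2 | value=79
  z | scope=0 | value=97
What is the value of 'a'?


Searching symbol table for 'a':
  q | scope=0 | value=22
  m | scope=2 | value=42
  y | scope=0 | value=58
  a | scope=0 | value=93 <- MATCH
  p | scope=2 | value=79
  z | scope=0 | value=97
Found 'a' at scope 0 with value 93

93


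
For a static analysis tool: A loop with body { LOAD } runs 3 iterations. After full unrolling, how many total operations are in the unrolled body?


Loop body operations: LOAD (1 op per iteration)
Unrolling 3 iterations:
  Iteration 1: LOAD (1 ops)
  Iteration 2: LOAD (1 ops)
  Iteration 3: LOAD (1 ops)
Total: 3 iterations * 1 ops/iter = 3 operations

3


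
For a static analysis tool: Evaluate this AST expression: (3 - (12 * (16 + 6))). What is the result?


Expression: (3 - (12 * (16 + 6)))
Evaluating step by step:
  16 + 6 = 22
  12 * 22 = 264
  3 - 264 = -261
Result: -261

-261


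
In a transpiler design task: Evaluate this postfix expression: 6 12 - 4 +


Processing tokens left to right:
Push 6, Push 12
Pop 6 and 12, compute 6 - 12 = -6, push -6
Push 4
Pop -6 and 4, compute -6 + 4 = -2, push -2
Stack result: -2

-2


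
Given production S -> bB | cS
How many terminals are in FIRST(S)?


Production: S -> bB | cS
Examining each alternative for leading terminals:
  S -> bB : first terminal = 'b'
  S -> cS : first terminal = 'c'
FIRST(S) = {b, c}
Count: 2

2


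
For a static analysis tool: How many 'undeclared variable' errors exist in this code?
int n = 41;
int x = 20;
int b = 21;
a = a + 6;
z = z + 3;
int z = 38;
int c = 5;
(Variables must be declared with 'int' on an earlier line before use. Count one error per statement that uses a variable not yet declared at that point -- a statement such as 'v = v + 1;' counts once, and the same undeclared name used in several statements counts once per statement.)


Scanning code line by line:
  Line 1: declare 'n' -> declared = ['n']
  Line 2: declare 'x' -> declared = ['n', 'x']
  Line 3: declare 'b' -> declared = ['b', 'n', 'x']
  Line 4: use 'a' -> ERROR (undeclared)
  Line 5: use 'z' -> ERROR (undeclared)
  Line 6: declare 'z' -> declared = ['b', 'n', 'x', 'z']
  Line 7: declare 'c' -> declared = ['b', 'c', 'n', 'x', 'z']
Total undeclared variable errors: 2

2


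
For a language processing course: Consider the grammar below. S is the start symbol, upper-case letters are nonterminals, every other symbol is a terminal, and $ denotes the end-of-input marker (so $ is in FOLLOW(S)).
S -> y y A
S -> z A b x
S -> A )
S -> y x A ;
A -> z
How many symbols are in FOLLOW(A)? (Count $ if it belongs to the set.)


S is the start symbol and does not occur in any rule body, so FOLLOW(S) = {$}.
Examining every occurrence of A in a rule body:
  S -> y y A : A is at the right end -> add FOLLOW(S) = {$}
  S -> z A b x : A is followed by terminal 'b' -> add 'b'
  S -> A ) : A is followed by terminal ')' -> add ')'
  S -> y x A ; : A is followed by terminal ';' -> add ';'
  A -> z : A does not occur in the body -> contributes nothing
FOLLOW(A) = {), ;, b, $}
Count: 4

4


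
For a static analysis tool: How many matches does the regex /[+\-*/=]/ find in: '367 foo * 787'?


Pattern: /[+\-*/=]/ (operators)
Input: '367 foo * 787'
Scanning for matches:
  Match 1: '*'
Total matches: 1

1


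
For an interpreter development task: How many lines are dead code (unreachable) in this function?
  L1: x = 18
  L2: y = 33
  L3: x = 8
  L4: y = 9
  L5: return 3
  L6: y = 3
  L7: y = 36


Analyzing control flow:
  L1: reachable (before return)
  L2: reachable (before return)
  L3: reachable (before return)
  L4: reachable (before return)
  L5: reachable (return statement)
  L6: DEAD (after return at L5)
  L7: DEAD (after return at L5)
Return at L5, total lines = 7
Dead lines: L6 through L7
Count: 2

2


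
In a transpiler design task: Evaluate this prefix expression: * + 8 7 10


Parsing prefix expression: * + 8 7 10
Step 1: Innermost operation '+ 8 7'
  8 + 7 = 15
Step 2: Outer operation '* [15] 10'
  15 * 10 = 150

150


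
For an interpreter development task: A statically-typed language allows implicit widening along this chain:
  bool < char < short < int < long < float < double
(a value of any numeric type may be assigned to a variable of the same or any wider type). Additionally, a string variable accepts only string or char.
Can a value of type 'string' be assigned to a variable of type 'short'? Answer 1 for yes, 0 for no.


Target variable type: short
Source value type: string
Rule: string cannot widen to any numeric type
Result: 0

0


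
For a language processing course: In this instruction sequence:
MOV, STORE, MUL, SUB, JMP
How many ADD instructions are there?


Scanning instruction sequence for ADD:
  Position 1: MOV
  Position 2: STORE
  Position 3: MUL
  Position 4: SUB
  Position 5: JMP
Matches at positions: []
Total ADD count: 0

0


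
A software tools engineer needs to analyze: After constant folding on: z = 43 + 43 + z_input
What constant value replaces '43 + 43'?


Identifying constant sub-expression:
  Original: z = 43 + 43 + z_input
  43 and 43 are both compile-time constants
  Evaluating: 43 + 43 = 86
  After folding: z = 86 + z_input

86


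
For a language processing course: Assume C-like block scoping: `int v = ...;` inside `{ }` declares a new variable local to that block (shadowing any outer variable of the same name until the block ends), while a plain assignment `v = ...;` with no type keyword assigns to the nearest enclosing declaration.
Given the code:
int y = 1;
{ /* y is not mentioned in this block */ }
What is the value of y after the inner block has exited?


Analyzing scoping rules:
Outer scope: declares y = 1
Inner block: y is neither redeclared nor assigned -> unchanged
After the block -> 1
Result: 1

1


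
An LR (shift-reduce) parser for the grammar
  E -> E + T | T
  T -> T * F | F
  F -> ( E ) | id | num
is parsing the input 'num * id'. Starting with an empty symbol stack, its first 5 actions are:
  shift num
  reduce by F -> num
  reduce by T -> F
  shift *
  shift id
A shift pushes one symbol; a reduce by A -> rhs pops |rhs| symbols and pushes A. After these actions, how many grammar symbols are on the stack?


Tracking the symbol stack through each action:
  Action 1: shift 'num' : push -> stack = [num] (size 1)
  Action 2: reduce by F -> num : pop 1, push F -> stack = [F] (size 1)
  Action 3: reduce by T -> F : pop 1, push T -> stack = [T] (size 1)
  Action 4: shift '*' : push -> stack = [T, *] (size 2)
  Action 5: shift 'id' : push -> stack = [T, *, id] (size 3)
Final stack size: 3

3


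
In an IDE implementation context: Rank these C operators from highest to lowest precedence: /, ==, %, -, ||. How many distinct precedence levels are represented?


Looking up precedence for each operator:
  / -> precedence 6
  == -> precedence 3
  % -> precedence 6
  - -> precedence 5
  || -> precedence 1
Sorted highest to lowest: /, %, -, ==, ||
Distinct precedence values: [6, 5, 3, 1]
Number of distinct levels: 4

4


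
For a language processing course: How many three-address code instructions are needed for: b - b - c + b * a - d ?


Expression: b - b - c + b * a - d
Generating three-address code (respecting * over +/- precedence):
  Instruction 1: t1 = b * a
  Instruction 2: t2 = b - b
  Instruction 3: t3 = t2 - c
  Instruction 4: t4 = t3 + t1
  Instruction 5: t5 = t4 - d
Total instructions: 5

5


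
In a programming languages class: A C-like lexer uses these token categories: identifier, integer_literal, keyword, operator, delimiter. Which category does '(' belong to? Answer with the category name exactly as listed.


Token: '('
Checking categories:
  identifier: no
  integer_literal: no
  operator: no
  keyword: no
  delimiter: YES
Category: delimiter

delimiter


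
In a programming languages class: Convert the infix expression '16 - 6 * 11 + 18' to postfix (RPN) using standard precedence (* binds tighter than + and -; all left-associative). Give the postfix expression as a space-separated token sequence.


Applying the shunting-yard algorithm:
  Operand 16 -> output
  Push '-' onto operator stack -> op-stack: [-]
  Operand 6 -> output
  Push '*' onto operator stack -> op-stack: [-, *]
  Operand 11 -> output
  See '+' (prec 1); top '*' (prec 2) >= it -> pop '*' to output
  See '+' (prec 1); top '-' (prec 1) >= it -> pop '-' to output
  Push '+' onto operator stack -> op-stack: [+]
  Operand 18 -> output
  End of input: pop '+' to output
Postfix result: 16 6 11 * - 18 +

16 6 11 * - 18 +


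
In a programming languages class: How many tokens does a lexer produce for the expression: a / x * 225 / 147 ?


Scanning 'a / x * 225 / 147'
Token 1: 'a' -> identifier
Token 2: '/' -> operator
Token 3: 'x' -> identifier
Token 4: '*' -> operator
Token 5: '225' -> integer_literal
Token 6: '/' -> operator
Token 7: '147' -> integer_literal
Total tokens: 7

7


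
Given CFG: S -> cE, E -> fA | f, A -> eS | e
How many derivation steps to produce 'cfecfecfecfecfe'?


Grammar: S -> cE, E -> fA | f, A -> eS | e
Deriving 'cfecfecfecfecfe':
Step 1: S -> cE => cE
Step 2: E -> fA => cfA
Step 3: A -> eS => cfeS
Step 4: S -> cE => cfecE
Step 5: E -> fA => cfecfA
Step 6: A -> eS => cfecfeS
Step 7: S -> cE => cfecfecE
Step 8: E -> fA => cfecfecfA
Step 9: A -> eS => cfecfecfeS
Step 10: S -> cE => cfecfecfecE
Step 11: E -> fA => cfecfecfecfA
Step 12: A -> eS => cfecfecfecfeS
Step 13: S -> cE => cfecfecfecfecE
Step 14: E -> fA => cfecfecfecfecfA
Step 15: A -> e => cfecfecfecfecfe
Total derivation steps: 15

15


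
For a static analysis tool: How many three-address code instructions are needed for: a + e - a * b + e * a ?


Expression: a + e - a * b + e * a
Generating three-address code (respecting * over +/- precedence):
  Instruction 1: t1 = a * b
  Instruction 2: t2 = e * a
  Instruction 3: t3 = a + e
  Instruction 4: t4 = t3 - t1
  Instruction 5: t5 = t4 + t2
Total instructions: 5

5


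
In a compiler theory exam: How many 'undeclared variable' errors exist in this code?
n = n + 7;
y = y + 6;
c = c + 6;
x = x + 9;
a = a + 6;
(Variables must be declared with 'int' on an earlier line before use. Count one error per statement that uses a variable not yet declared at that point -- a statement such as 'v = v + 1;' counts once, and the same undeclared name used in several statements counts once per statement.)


Scanning code line by line:
  Line 1: use 'n' -> ERROR (undeclared)
  Line 2: use 'y' -> ERROR (undeclared)
  Line 3: use 'c' -> ERROR (undeclared)
  Line 4: use 'x' -> ERROR (undeclared)
  Line 5: use 'a' -> ERROR (undeclared)
Total undeclared variable errors: 5

5


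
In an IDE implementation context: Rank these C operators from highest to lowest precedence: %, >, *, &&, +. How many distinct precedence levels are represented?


Looking up precedence for each operator:
  % -> precedence 6
  > -> precedence 4
  * -> precedence 6
  && -> precedence 2
  + -> precedence 5
Sorted highest to lowest: %, *, +, >, &&
Distinct precedence values: [6, 5, 4, 2]
Number of distinct levels: 4

4


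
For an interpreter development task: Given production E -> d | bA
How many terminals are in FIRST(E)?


Production: E -> d | bA
Examining each alternative for leading terminals:
  E -> d : first terminal = 'd'
  E -> bA : first terminal = 'b'
FIRST(E) = {b, d}
Count: 2

2


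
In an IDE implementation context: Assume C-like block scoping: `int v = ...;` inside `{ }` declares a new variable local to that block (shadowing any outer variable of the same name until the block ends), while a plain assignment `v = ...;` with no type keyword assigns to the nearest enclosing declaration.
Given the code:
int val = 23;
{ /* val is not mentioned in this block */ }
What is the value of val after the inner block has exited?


Analyzing scoping rules:
Outer scope: declares val = 23
Inner block: val is neither redeclared nor assigned -> unchanged
After the block -> 23
Result: 23

23


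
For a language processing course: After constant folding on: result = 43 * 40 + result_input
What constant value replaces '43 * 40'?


Identifying constant sub-expression:
  Original: result = 43 * 40 + result_input
  43 and 40 are both compile-time constants
  Evaluating: 43 * 40 = 1720
  After folding: result = 1720 + result_input

1720


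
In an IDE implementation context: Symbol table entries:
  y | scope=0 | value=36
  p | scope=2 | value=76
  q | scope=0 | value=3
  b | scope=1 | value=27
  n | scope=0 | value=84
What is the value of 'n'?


Searching symbol table for 'n':
  y | scope=0 | value=36
  p | scope=2 | value=76
  q | scope=0 | value=3
  b | scope=1 | value=27
  n | scope=0 | value=84 <- MATCH
Found 'n' at scope 0 with value 84

84


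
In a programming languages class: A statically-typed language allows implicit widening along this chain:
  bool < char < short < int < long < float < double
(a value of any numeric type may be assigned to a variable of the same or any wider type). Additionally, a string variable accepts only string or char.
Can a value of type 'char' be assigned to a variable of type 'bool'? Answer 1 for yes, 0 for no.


Target variable type: bool
Source value type: char
Numeric ranks: char=1, bool=0
Widening allowed iff rank(source) <= rank(target): 1 <= 0? No
Result: 0

0


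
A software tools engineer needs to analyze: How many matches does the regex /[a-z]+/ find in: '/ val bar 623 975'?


Pattern: /[a-z]+/ (identifiers)
Input: '/ val bar 623 975'
Scanning for matches:
  Match 1: 'val'
  Match 2: 'bar'
Total matches: 2

2


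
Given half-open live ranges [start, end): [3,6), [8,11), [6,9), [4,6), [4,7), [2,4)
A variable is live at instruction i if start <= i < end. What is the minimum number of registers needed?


Live ranges:
  Var0: [3, 6)
  Var1: [8, 11)
  Var2: [6, 9)
  Var3: [4, 6)
  Var4: [4, 7)
  Var5: [2, 4)
Sweep-line events (position, delta, active):
  pos=2 start -> active=1
  pos=3 start -> active=2
  pos=4 end -> active=1
  pos=4 start -> active=2
  pos=4 start -> active=3
  pos=6 end -> active=2
  pos=6 end -> active=1
  pos=6 start -> active=2
  pos=7 end -> active=1
  pos=8 start -> active=2
  pos=9 end -> active=1
  pos=11 end -> active=0
Maximum simultaneous active: 3
Minimum registers needed: 3

3


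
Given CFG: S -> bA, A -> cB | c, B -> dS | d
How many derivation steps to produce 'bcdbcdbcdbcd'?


Grammar: S -> bA, A -> cB | c, B -> dS | d
Deriving 'bcdbcdbcdbcd':
Step 1: S -> bA => bA
Step 2: A -> cB => bcB
Step 3: B -> dS => bcdS
Step 4: S -> bA => bcdbA
Step 5: A -> cB => bcdbcB
Step 6: B -> dS => bcdbcdS
Step 7: S -> bA => bcdbcdbA
Step 8: A -> cB => bcdbcdbcB
Step 9: B -> dS => bcdbcdbcdS
Step 10: S -> bA => bcdbcdbcdbA
Step 11: A -> cB => bcdbcdbcdbcB
Step 12: B -> d => bcdbcdbcdbcd
Total derivation steps: 12

12


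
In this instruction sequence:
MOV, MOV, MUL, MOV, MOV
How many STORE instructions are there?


Scanning instruction sequence for STORE:
  Position 1: MOV
  Position 2: MOV
  Position 3: MUL
  Position 4: MOV
  Position 5: MOV
Matches at positions: []
Total STORE count: 0

0


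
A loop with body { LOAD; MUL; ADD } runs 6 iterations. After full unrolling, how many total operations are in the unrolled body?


Loop body operations: LOAD, MUL, ADD (3 ops per iteration)
Unrolling 6 iterations:
  Iteration 1: LOAD, MUL, ADD (3 ops)
  Iteration 2: LOAD, MUL, ADD (3 ops)
  Iteration 3: LOAD, MUL, ADD (3 ops)
  Iteration 4: LOAD, MUL, ADD (3 ops)
  Iteration 5: LOAD, MUL, ADD (3 ops)
  Iteration 6: LOAD, MUL, ADD (3 ops)
Total: 6 iterations * 3 ops/iter = 18 operations

18


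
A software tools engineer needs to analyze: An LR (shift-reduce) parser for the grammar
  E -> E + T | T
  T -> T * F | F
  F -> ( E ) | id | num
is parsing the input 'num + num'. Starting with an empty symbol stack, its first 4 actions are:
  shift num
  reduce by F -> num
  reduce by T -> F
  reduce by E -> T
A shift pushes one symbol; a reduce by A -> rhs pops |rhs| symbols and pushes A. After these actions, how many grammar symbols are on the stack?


Tracking the symbol stack through each action:
  Action 1: shift 'num' : push -> stack = [num] (size 1)
  Action 2: reduce by F -> num : pop 1, push F -> stack = [F] (size 1)
  Action 3: reduce by T -> F : pop 1, push T -> stack = [T] (size 1)
  Action 4: reduce by E -> T : pop 1, push E -> stack = [E] (size 1)
Final stack size: 1

1
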